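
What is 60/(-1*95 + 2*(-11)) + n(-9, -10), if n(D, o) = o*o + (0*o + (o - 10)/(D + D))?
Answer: 11770/117 ≈ 100.60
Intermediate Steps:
n(D, o) = o**2 + (-10 + o)/(2*D) (n(D, o) = o**2 + (0 + (-10 + o)/((2*D))) = o**2 + (0 + (-10 + o)*(1/(2*D))) = o**2 + (0 + (-10 + o)/(2*D)) = o**2 + (-10 + o)/(2*D))
60/(-1*95 + 2*(-11)) + n(-9, -10) = 60/(-1*95 + 2*(-11)) + (-5 + (1/2)*(-10) - 9*(-10)**2)/(-9) = 60/(-95 - 22) - (-5 - 5 - 9*100)/9 = 60/(-117) - (-5 - 5 - 900)/9 = 60*(-1/117) - 1/9*(-910) = -20/39 + 910/9 = 11770/117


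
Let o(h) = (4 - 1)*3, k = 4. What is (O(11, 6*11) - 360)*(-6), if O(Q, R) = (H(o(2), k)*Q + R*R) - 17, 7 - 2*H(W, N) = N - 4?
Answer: -24105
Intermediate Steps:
o(h) = 9 (o(h) = 3*3 = 9)
H(W, N) = 11/2 - N/2 (H(W, N) = 7/2 - (N - 4)/2 = 7/2 - (-4 + N)/2 = 7/2 + (2 - N/2) = 11/2 - N/2)
O(Q, R) = -17 + R² + 7*Q/2 (O(Q, R) = ((11/2 - ½*4)*Q + R*R) - 17 = ((11/2 - 2)*Q + R²) - 17 = (7*Q/2 + R²) - 17 = (R² + 7*Q/2) - 17 = -17 + R² + 7*Q/2)
(O(11, 6*11) - 360)*(-6) = ((-17 + (6*11)² + (7/2)*11) - 360)*(-6) = ((-17 + 66² + 77/2) - 360)*(-6) = ((-17 + 4356 + 77/2) - 360)*(-6) = (8755/2 - 360)*(-6) = (8035/2)*(-6) = -24105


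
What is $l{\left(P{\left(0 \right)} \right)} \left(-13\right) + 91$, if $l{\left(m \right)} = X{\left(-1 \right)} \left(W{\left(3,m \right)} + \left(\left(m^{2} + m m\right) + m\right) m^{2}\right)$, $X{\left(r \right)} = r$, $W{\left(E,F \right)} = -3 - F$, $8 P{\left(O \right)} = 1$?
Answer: $\frac{103233}{2048} \approx 50.407$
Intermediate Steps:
$P{\left(O \right)} = \frac{1}{8}$ ($P{\left(O \right)} = \frac{1}{8} \cdot 1 = \frac{1}{8}$)
$l{\left(m \right)} = 3 + m - m^{2} \left(m + 2 m^{2}\right)$ ($l{\left(m \right)} = - (\left(-3 - m\right) + \left(\left(m^{2} + m m\right) + m\right) m^{2}) = - (\left(-3 - m\right) + \left(\left(m^{2} + m^{2}\right) + m\right) m^{2}) = - (\left(-3 - m\right) + \left(2 m^{2} + m\right) m^{2}) = - (\left(-3 - m\right) + \left(m + 2 m^{2}\right) m^{2}) = - (\left(-3 - m\right) + m^{2} \left(m + 2 m^{2}\right)) = - (-3 - m + m^{2} \left(m + 2 m^{2}\right)) = 3 + m - m^{2} \left(m + 2 m^{2}\right)$)
$l{\left(P{\left(0 \right)} \right)} \left(-13\right) + 91 = \left(3 + \frac{1}{8} - \left(\frac{1}{8}\right)^{3} - \frac{2}{4096}\right) \left(-13\right) + 91 = \left(3 + \frac{1}{8} - \frac{1}{512} - \frac{1}{2048}\right) \left(-13\right) + 91 = \frac{6395}{2048} \left(-13\right) + 91 = - \frac{83135}{2048} + 91 = \frac{103233}{2048}$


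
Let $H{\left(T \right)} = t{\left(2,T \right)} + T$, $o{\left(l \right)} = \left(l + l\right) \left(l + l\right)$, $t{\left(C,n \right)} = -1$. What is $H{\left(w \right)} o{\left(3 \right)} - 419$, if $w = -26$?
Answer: $-1391$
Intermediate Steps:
$o{\left(l \right)} = 4 l^{2}$ ($o{\left(l \right)} = 2 l 2 l = 4 l^{2}$)
$H{\left(T \right)} = -1 + T$
$H{\left(w \right)} o{\left(3 \right)} - 419 = \left(-1 - 26\right) 4 \cdot 3^{2} - 419 = - 27 \cdot 4 \cdot 9 - 419 = \left(-27\right) 36 - 419 = -972 - 419 = -1391$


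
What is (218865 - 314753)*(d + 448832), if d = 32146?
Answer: -46120018464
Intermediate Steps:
(218865 - 314753)*(d + 448832) = (218865 - 314753)*(32146 + 448832) = -95888*480978 = -46120018464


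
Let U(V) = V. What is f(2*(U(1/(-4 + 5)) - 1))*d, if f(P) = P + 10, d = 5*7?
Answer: 350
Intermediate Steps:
d = 35
f(P) = 10 + P
f(2*(U(1/(-4 + 5)) - 1))*d = (10 + 2*(1/(-4 + 5) - 1))*35 = (10 + 2*(1/1 - 1))*35 = (10 + 2*(1 - 1))*35 = (10 + 2*0)*35 = (10 + 0)*35 = 10*35 = 350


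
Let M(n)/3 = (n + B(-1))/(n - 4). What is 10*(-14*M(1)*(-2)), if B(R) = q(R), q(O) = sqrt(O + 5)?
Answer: -840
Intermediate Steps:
q(O) = sqrt(5 + O)
B(R) = sqrt(5 + R)
M(n) = 3*(2 + n)/(-4 + n) (M(n) = 3*((n + sqrt(5 - 1))/(n - 4)) = 3*((n + sqrt(4))/(-4 + n)) = 3*((n + 2)/(-4 + n)) = 3*((2 + n)/(-4 + n)) = 3*(2 + n)/(-4 + n))
10*(-14*M(1)*(-2)) = 10*(-42*(2 + 1)/(-4 + 1)*(-2)) = 10*(-42*3/(-3)*(-2)) = 10*(-42*(-1)*3/3*(-2)) = 10*(-14*(-3)*(-2)) = 10*(42*(-2)) = 10*(-84) = -840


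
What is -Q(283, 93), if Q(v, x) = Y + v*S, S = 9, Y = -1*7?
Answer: -2540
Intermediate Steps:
Y = -7
Q(v, x) = -7 + 9*v (Q(v, x) = -7 + v*9 = -7 + 9*v)
-Q(283, 93) = -(-7 + 9*283) = -(-7 + 2547) = -1*2540 = -2540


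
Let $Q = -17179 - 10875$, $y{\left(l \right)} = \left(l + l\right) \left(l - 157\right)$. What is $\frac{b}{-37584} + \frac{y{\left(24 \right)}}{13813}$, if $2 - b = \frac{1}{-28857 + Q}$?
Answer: $- \frac{79863067265}{172779064272} \approx -0.46223$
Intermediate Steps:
$y{\left(l \right)} = 2 l \left(-157 + l\right)$
$Q = -28054$ ($Q = -17179 - 10875 = -28054$)
$b = \frac{113823}{56911}$ ($b = 2 - \frac{1}{-28857 - 28054} = 2 - \frac{1}{-56911} = 2 - - \frac{1}{56911} = 2 + \frac{1}{56911} = \frac{113823}{56911} \approx 2.0$)
$\frac{b}{-37584} + \frac{y{\left(24 \right)}}{13813} = \frac{113823}{56911 \left(-37584\right)} + \frac{2 \cdot 24 \left(-157 + 24\right)}{13813} = \frac{113823}{56911} \left(- \frac{1}{37584}\right) + 2 \cdot 24 \left(-133\right) \frac{1}{13813} = - \frac{12647}{237660336} - \frac{336}{727} = - \frac{79863067265}{172779064272}$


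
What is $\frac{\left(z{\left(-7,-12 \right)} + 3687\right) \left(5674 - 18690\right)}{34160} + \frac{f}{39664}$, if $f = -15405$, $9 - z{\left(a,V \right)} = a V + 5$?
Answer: $- \frac{116418746723}{84682640} \approx -1374.8$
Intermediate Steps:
$z{\left(a,V \right)} = 4 - V a$ ($z{\left(a,V \right)} = 9 - \left(a V + 5\right) = 9 - \left(V a + 5\right) = 9 - \left(5 + V a\right) = 4 - V a$)
$\frac{\left(z{\left(-7,-12 \right)} + 3687\right) \left(5674 - 18690\right)}{34160} + \frac{f}{39664} = \frac{\left(\left(4 - \left(-12\right) \left(-7\right)\right) + 3687\right) \left(5674 - 18690\right)}{34160} - \frac{15405}{39664} = \left(\left(4 - 84\right) + 3687\right) \left(-13016\right) \frac{1}{34160} - \frac{15405}{39664} = \left(-80 + 3687\right) \left(-13016\right) \frac{1}{34160} - \frac{15405}{39664} = 3607 \left(-13016\right) \frac{1}{34160} - \frac{15405}{39664} = \left(-46948712\right) \frac{1}{34160} - \frac{15405}{39664} = - \frac{5868589}{4270} - \frac{15405}{39664} = - \frac{116418746723}{84682640}$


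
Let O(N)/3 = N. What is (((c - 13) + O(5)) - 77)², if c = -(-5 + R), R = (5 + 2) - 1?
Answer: 5776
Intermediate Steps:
O(N) = 3*N
R = 6 (R = 7 - 1 = 6)
c = -1 (c = -(-5 + 6) = -1*1 = -1)
(((c - 13) + O(5)) - 77)² = (((-1 - 13) + 3*5) - 77)² = ((-14 + 15) - 77)² = (1 - 77)² = (-76)² = 5776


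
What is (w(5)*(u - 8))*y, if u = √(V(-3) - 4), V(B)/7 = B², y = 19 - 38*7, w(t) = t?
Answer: 9880 - 1235*√59 ≈ 393.79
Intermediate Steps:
y = -247 (y = 19 - 266 = -247)
V(B) = 7*B²
u = √59 (u = √(7*(-3)² - 4) = √(7*9 - 4) = √(63 - 4) = √59 ≈ 7.6811)
(w(5)*(u - 8))*y = (5*(√59 - 8))*(-247) = (5*(-8 + √59))*(-247) = (-40 + 5*√59)*(-247) = 9880 - 1235*√59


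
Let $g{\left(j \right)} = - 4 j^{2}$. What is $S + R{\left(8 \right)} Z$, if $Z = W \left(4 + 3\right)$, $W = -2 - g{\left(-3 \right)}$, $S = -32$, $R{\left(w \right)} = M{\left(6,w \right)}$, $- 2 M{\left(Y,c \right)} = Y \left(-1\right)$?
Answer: $682$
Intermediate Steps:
$M{\left(Y,c \right)} = \frac{Y}{2}$ ($M{\left(Y,c \right)} = - \frac{Y \left(-1\right)}{2} = - \frac{\left(-1\right) Y}{2} = \frac{Y}{2}$)
$R{\left(w \right)} = 3$ ($R{\left(w \right)} = \frac{1}{2} \cdot 6 = 3$)
$W = 34$ ($W = -2 - - 4 \left(-3\right)^{2} = -2 - \left(-4\right) 9 = -2 - -36 = -2 + 36 = 34$)
$Z = 238$ ($Z = 34 \left(4 + 3\right) = 34 \cdot 7 = 238$)
$S + R{\left(8 \right)} Z = -32 + 3 \cdot 238 = -32 + 714 = 682$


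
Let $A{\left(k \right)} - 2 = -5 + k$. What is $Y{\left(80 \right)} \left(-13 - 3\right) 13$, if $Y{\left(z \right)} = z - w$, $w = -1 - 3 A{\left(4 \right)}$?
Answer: $-17472$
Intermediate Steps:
$A{\left(k \right)} = -3 + k$ ($A{\left(k \right)} = 2 + \left(-5 + k\right) = -3 + k$)
$w = -4$ ($w = -1 - 3 \left(-3 + 4\right) = -1 - 3 = -4$)
$Y{\left(z \right)} = 4 + z$ ($Y{\left(z \right)} = z - -4 = z + 4 = 4 + z$)
$Y{\left(80 \right)} \left(-13 - 3\right) 13 = \left(4 + 80\right) \left(-13 - 3\right) 13 = 84 \left(\left(-16\right) 13\right) = 84 \left(-208\right) = -17472$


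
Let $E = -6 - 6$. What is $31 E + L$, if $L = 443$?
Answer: $71$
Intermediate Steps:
$E = -12$
$31 E + L = 31 \left(-12\right) + 443 = -372 + 443 = 71$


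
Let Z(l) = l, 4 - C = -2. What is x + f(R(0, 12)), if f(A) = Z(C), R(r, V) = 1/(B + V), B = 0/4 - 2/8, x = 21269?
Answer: 21275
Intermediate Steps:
B = -¼ (B = 0*(¼) - 2*⅛ = 0 - ¼ = -¼ ≈ -0.25000)
C = 6 (C = 4 - 1*(-2) = 4 + 2 = 6)
R(r, V) = 1/(-¼ + V)
f(A) = 6
x + f(R(0, 12)) = 21269 + 6 = 21275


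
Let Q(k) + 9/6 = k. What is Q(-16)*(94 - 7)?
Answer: -3045/2 ≈ -1522.5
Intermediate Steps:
Q(k) = -3/2 + k
Q(-16)*(94 - 7) = (-3/2 - 16)*(94 - 7) = -35/2*87 = -3045/2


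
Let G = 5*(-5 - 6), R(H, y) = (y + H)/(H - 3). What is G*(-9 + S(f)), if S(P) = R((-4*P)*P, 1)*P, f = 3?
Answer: 4510/13 ≈ 346.92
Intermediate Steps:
R(H, y) = (H + y)/(-3 + H)
G = -55 (G = 5*(-11) = -55)
S(P) = P*(1 - 4*P²)/(-3 - 4*P²) (S(P) = (((-4*P)*P + 1)/(-3 + (-4*P)*P))*P = ((-4*P² + 1)/(-3 - 4*P²))*P = ((1 - 4*P²)/(-3 - 4*P²))*P = P*(1 - 4*P²)/(-3 - 4*P²))
G*(-9 + S(f)) = -55*(-9 + (-1*3 + 4*3³)/(3 + 4*3²)) = -55*(-9 + (-3 + 4*27)/(3 + 4*9)) = -55*(-9 + (-3 + 108)/(3 + 36)) = -55*(-9 + 105/39) = -55*(-9 + (1/39)*105) = -55*(-9 + 35/13) = -55*(-82/13) = 4510/13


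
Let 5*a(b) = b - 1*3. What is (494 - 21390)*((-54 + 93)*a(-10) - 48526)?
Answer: 5080590752/5 ≈ 1.0161e+9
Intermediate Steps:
a(b) = -3/5 + b/5 (a(b) = (b - 1*3)/5 = (b - 3)/5 = (-3 + b)/5 = -3/5 + b/5)
(494 - 21390)*((-54 + 93)*a(-10) - 48526) = (494 - 21390)*((-54 + 93)*(-3/5 + (1/5)*(-10)) - 48526) = -20896*(39*(-3/5 - 2) - 48526) = -20896*(39*(-13/5) - 48526) = -20896*(-507/5 - 48526) = -20896*(-243137/5) = 5080590752/5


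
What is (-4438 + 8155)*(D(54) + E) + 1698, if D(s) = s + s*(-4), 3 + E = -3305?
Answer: -12896292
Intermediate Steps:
E = -3308 (E = -3 - 3305 = -3308)
D(s) = -3*s (D(s) = s - 4*s = -3*s)
(-4438 + 8155)*(D(54) + E) + 1698 = (-4438 + 8155)*(-3*54 - 3308) + 1698 = 3717*(-162 - 3308) + 1698 = 3717*(-3470) + 1698 = -12897990 + 1698 = -12896292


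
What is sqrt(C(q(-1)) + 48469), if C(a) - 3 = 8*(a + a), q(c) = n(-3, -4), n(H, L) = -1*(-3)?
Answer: 2*sqrt(12130) ≈ 220.27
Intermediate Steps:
n(H, L) = 3
q(c) = 3
C(a) = 3 + 16*a (C(a) = 3 + 8*(a + a) = 3 + 8*(2*a) = 3 + 16*a)
sqrt(C(q(-1)) + 48469) = sqrt((3 + 16*3) + 48469) = sqrt((3 + 48) + 48469) = sqrt(51 + 48469) = sqrt(48520) = 2*sqrt(12130)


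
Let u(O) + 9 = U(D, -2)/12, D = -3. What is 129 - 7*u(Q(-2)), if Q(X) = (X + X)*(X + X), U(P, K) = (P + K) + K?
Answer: 2353/12 ≈ 196.08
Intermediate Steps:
U(P, K) = P + 2*K (U(P, K) = (K + P) + K = P + 2*K)
Q(X) = 4*X**2 (Q(X) = (2*X)*(2*X) = 4*X**2)
u(O) = -115/12 (u(O) = -9 + (-3 + 2*(-2))/12 = -9 + (-3 - 4)*(1/12) = -9 - 7*1/12 = -9 - 7/12 = -115/12)
129 - 7*u(Q(-2)) = 129 - 7*(-115/12) = 129 + 805/12 = 2353/12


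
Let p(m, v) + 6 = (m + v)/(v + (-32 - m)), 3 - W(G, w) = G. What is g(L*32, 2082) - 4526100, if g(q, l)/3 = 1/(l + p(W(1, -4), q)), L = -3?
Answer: -610964660505/134987 ≈ -4.5261e+6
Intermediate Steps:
W(G, w) = 3 - G
p(m, v) = -6 + (m + v)/(-32 + v - m) (p(m, v) = -6 + (m + v)/(v + (-32 - m)) = -6 + (m + v)/(-32 + v - m))
g(q, l) = 3/(l + (-206 + 5*q)/(34 - q)) (g(q, l) = 3/(l + (-192 - 7*(3 - 1*1) + 5*q)/(32 + (3 - 1*1) - q)) = 3/(l + (-192 - 7*(3 - 1) + 5*q)/(32 + (3 - 1) - q)) = 3/(l + (-192 - 7*2 + 5*q)/(32 + 2 - q)) = 3/(l + (-192 - 14 + 5*q)/(34 - q)) = 3/(l + (-206 + 5*q)/(34 - q)))
g(L*32, 2082) - 4526100 = 3*(-34 - 3*32)/(206 - (-15)*32 + 2082*(-34 - 3*32)) - 4526100 = 3*(-34 - 96)/(206 - 5*(-96) + 2082*(-34 - 96)) - 4526100 = 3*(-130)/(206 + 480 + 2082*(-130)) - 4526100 = 3*(-130)/(206 + 480 - 270660) - 4526100 = 3*(-130)/(-269974) - 4526100 = 3*(-1/269974)*(-130) - 4526100 = 195/134987 - 4526100 = -610964660505/134987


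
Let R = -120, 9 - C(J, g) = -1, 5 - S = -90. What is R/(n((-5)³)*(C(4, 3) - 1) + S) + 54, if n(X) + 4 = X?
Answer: 28842/533 ≈ 54.113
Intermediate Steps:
n(X) = -4 + X
S = 95 (S = 5 - 1*(-90) = 5 + 90 = 95)
C(J, g) = 10 (C(J, g) = 9 - 1*(-1) = 9 + 1 = 10)
R/(n((-5)³)*(C(4, 3) - 1) + S) + 54 = -120/((-4 + (-5)³)*(10 - 1) + 95) + 54 = -120/((-4 - 125)*9 + 95) + 54 = -120/(-129*9 + 95) + 54 = -120/(-1161 + 95) + 54 = -120/(-1066) + 54 = -1/1066*(-120) + 54 = 60/533 + 54 = 28842/533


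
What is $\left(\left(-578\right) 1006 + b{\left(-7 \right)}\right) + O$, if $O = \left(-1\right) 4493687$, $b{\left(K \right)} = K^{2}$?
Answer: $-5075106$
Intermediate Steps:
$O = -4493687$
$\left(\left(-578\right) 1006 + b{\left(-7 \right)}\right) + O = \left(\left(-578\right) 1006 + \left(-7\right)^{2}\right) - 4493687 = \left(-581468 + 49\right) - 4493687 = -581419 - 4493687 = -5075106$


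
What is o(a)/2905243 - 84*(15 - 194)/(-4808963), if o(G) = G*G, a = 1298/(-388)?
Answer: -149276058665015/47801846592407884 ≈ -0.0031228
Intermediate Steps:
a = -649/194 (a = 1298*(-1/388) = -649/194 ≈ -3.3454)
o(G) = G**2
o(a)/2905243 - 84*(15 - 194)/(-4808963) = (-649/194)**2/2905243 - 84*(15 - 194)/(-4808963) = (421201/37636)*(1/2905243) - 84*(-179)*(-1/4808963) = 38291/9940156868 + 15036*(-1/4808963) = 38291/9940156868 - 15036/4808963 = -149276058665015/47801846592407884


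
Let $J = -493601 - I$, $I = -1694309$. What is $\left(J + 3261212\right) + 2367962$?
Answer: $6829882$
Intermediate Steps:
$J = 1200708$ ($J = -493601 - -1694309 = -493601 + 1694309 = 1200708$)
$\left(J + 3261212\right) + 2367962 = \left(1200708 + 3261212\right) + 2367962 = 4461920 + 2367962 = 6829882$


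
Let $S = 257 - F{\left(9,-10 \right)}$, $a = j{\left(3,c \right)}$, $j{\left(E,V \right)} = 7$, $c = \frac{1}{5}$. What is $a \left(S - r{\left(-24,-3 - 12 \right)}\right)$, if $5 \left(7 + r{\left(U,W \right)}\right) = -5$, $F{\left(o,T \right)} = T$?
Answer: $1925$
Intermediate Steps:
$c = \frac{1}{5} \approx 0.2$
$a = 7$
$r{\left(U,W \right)} = -8$ ($r{\left(U,W \right)} = -7 + \frac{1}{5} \left(-5\right) = -7 - 1 = -8$)
$S = 267$ ($S = 257 - -10 = 257 + 10 = 267$)
$a \left(S - r{\left(-24,-3 - 12 \right)}\right) = 7 \left(267 - -8\right) = 7 \left(267 + 8\right) = 7 \cdot 275 = 1925$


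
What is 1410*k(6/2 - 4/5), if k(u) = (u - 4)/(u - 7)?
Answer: 2115/4 ≈ 528.75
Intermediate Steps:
k(u) = (-4 + u)/(-7 + u)
1410*k(6/2 - 4/5) = 1410*((-4 + (6/2 - 4/5))/(-7 + (6/2 - 4/5))) = 1410*((-4 + (6*(½) - 4*⅕))/(-7 + (6*(½) - 4*⅕))) = 1410*((-4 + (3 - ⅘))/(-7 + (3 - ⅘))) = 1410*((-4 + 11/5)/(-7 + 11/5)) = 1410*(-9/5/(-24/5)) = 1410*(-5/24*(-9/5)) = 1410*(3/8) = 2115/4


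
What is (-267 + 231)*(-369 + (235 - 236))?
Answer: 13320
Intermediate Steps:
(-267 + 231)*(-369 + (235 - 236)) = -36*(-369 - 1) = -36*(-370) = 13320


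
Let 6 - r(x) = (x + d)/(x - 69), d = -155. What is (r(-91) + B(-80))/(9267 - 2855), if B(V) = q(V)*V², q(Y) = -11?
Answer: -5631643/512960 ≈ -10.979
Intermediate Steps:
B(V) = -11*V²
r(x) = 6 - (-155 + x)/(-69 + x) (r(x) = 6 - (x - 155)/(x - 69) = 6 - (-155 + x)/(-69 + x))
(r(-91) + B(-80))/(9267 - 2855) = ((-259 + 5*(-91))/(-69 - 91) - 11*(-80)²)/(9267 - 2855) = ((-259 - 455)/(-160) - 11*6400)/6412 = (-1/160*(-714) - 70400)*(1/6412) = (357/80 - 70400)*(1/6412) = -5631643/80*1/6412 = -5631643/512960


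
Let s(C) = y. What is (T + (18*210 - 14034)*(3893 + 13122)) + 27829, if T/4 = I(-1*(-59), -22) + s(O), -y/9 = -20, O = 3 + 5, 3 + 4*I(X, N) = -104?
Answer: -174443368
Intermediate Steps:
I(X, N) = -107/4 (I(X, N) = -¾ + (¼)*(-104) = -¾ - 26 = -107/4)
O = 8
y = 180 (y = -9*(-20) = 180)
s(C) = 180
T = 613 (T = 4*(-107/4 + 180) = 4*(613/4) = 613)
(T + (18*210 - 14034)*(3893 + 13122)) + 27829 = (613 + (18*210 - 14034)*(3893 + 13122)) + 27829 = (613 + (3780 - 14034)*17015) + 27829 = (613 - 10254*17015) + 27829 = (613 - 174471810) + 27829 = -174471197 + 27829 = -174443368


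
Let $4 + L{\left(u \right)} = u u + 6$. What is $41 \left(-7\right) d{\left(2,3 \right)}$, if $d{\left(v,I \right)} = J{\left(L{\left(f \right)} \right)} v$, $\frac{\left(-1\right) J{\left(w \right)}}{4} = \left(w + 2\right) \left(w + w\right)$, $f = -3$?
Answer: $656656$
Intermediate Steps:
$L{\left(u \right)} = 2 + u^{2}$ ($L{\left(u \right)} = -4 + \left(u u + 6\right) = -4 + \left(u^{2} + 6\right) = -4 + \left(6 + u^{2}\right) = 2 + u^{2}$)
$J{\left(w \right)} = - 8 w \left(2 + w\right)$ ($J{\left(w \right)} = - 4 \left(w + 2\right) \left(w + w\right) = - 4 \left(2 + w\right) 2 w = - 4 \cdot 2 w \left(2 + w\right) = - 8 w \left(2 + w\right)$)
$d{\left(v,I \right)} = - 1144 v$ ($d{\left(v,I \right)} = - 8 \left(2 + \left(-3\right)^{2}\right) \left(2 + \left(2 + \left(-3\right)^{2}\right)\right) v = - 8 \left(2 + 9\right) \left(2 + \left(2 + 9\right)\right) v = \left(-8\right) 11 \left(2 + 11\right) v = \left(-8\right) 11 \cdot 13 v = - 1144 v$)
$41 \left(-7\right) d{\left(2,3 \right)} = 41 \left(-7\right) \left(\left(-1144\right) 2\right) = \left(-287\right) \left(-2288\right) = 656656$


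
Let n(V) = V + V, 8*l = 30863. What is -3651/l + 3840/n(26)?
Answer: 29248776/401219 ≈ 72.900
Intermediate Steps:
l = 30863/8 (l = (1/8)*30863 = 30863/8 ≈ 3857.9)
n(V) = 2*V
-3651/l + 3840/n(26) = -3651/30863/8 + 3840/((2*26)) = -3651*8/30863 + 3840/52 = -29208/30863 + 3840*(1/52) = -29208/30863 + 960/13 = 29248776/401219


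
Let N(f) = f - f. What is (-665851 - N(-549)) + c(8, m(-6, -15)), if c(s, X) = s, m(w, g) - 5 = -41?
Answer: -665843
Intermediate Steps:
m(w, g) = -36 (m(w, g) = 5 - 41 = -36)
N(f) = 0
(-665851 - N(-549)) + c(8, m(-6, -15)) = (-665851 - 1*0) + 8 = (-665851 + 0) + 8 = -665851 + 8 = -665843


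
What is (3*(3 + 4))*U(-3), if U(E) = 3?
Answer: 63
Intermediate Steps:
(3*(3 + 4))*U(-3) = (3*(3 + 4))*3 = (3*7)*3 = 21*3 = 63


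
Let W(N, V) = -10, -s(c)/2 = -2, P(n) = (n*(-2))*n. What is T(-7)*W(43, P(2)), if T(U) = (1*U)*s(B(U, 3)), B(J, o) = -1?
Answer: 280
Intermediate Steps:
P(n) = -2*n² (P(n) = (-2*n)*n = -2*n²)
s(c) = 4 (s(c) = -2*(-2) = 4)
T(U) = 4*U (T(U) = (1*U)*4 = U*4 = 4*U)
T(-7)*W(43, P(2)) = (4*(-7))*(-10) = -28*(-10) = 280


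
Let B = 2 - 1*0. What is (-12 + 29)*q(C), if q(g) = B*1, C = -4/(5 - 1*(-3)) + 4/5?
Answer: 34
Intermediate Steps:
B = 2 (B = 2 + 0 = 2)
C = 3/10 (C = -4/(5 + 3) + 4*(1/5) = -4/8 + 4/5 = -4*1/8 + 4/5 = -1/2 + 4/5 = 3/10 ≈ 0.30000)
q(g) = 2 (q(g) = 2*1 = 2)
(-12 + 29)*q(C) = (-12 + 29)*2 = 17*2 = 34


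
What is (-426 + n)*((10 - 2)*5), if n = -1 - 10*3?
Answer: -18280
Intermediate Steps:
n = -31 (n = -1 - 30 = -31)
(-426 + n)*((10 - 2)*5) = (-426 - 31)*((10 - 2)*5) = -3656*5 = -457*40 = -18280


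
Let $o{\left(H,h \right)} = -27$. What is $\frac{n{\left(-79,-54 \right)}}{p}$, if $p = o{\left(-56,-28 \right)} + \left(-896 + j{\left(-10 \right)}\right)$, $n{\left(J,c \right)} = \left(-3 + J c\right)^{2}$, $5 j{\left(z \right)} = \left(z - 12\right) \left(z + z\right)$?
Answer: $- \frac{18173169}{835} \approx -21764.0$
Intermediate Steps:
$j{\left(z \right)} = \frac{2 z \left(-12 + z\right)}{5}$ ($j{\left(z \right)} = \frac{\left(z - 12\right) \left(z + z\right)}{5} = \frac{\left(-12 + z\right) 2 z}{5} = \frac{2 z \left(-12 + z\right)}{5}$)
$p = -835$ ($p = -27 - \left(896 + 4 \left(-12 - 10\right)\right) = -27 - \left(896 + 4 \left(-22\right)\right) = -27 + \left(-896 + 88\right) = -27 - 808 = -835$)
$\frac{n{\left(-79,-54 \right)}}{p} = \frac{\left(-3 - -4266\right)^{2}}{-835} = \left(-3 + 4266\right)^{2} \left(- \frac{1}{835}\right) = 4263^{2} \left(- \frac{1}{835}\right) = 18173169 \left(- \frac{1}{835}\right) = - \frac{18173169}{835}$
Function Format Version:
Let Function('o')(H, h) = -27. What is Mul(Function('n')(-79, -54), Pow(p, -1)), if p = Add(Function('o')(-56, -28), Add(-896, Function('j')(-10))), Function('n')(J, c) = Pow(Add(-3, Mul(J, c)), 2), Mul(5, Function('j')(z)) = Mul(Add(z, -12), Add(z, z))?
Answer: Rational(-18173169, 835) ≈ -21764.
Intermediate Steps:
Function('j')(z) = Mul(Rational(2, 5), z, Add(-12, z)) (Function('j')(z) = Mul(Rational(1, 5), Mul(Add(z, -12), Add(z, z))) = Mul(Rational(1, 5), Mul(Add(-12, z), Mul(2, z))) = Mul(Rational(1, 5), Mul(2, z, Add(-12, z))) = Mul(Rational(2, 5), z, Add(-12, z)))
p = -835 (p = Add(-27, Add(-896, Mul(Rational(2, 5), -10, Add(-12, -10)))) = Add(-27, Add(-896, Mul(Rational(2, 5), -10, -22))) = Add(-27, Add(-896, 88)) = Add(-27, -808) = -835)
Mul(Function('n')(-79, -54), Pow(p, -1)) = Mul(Pow(Add(-3, Mul(-79, -54)), 2), Pow(-835, -1)) = Mul(Pow(Add(-3, 4266), 2), Rational(-1, 835)) = Mul(Pow(4263, 2), Rational(-1, 835)) = Mul(18173169, Rational(-1, 835)) = Rational(-18173169, 835)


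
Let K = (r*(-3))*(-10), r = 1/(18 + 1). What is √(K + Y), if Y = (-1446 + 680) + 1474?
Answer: 3*√28462/19 ≈ 26.638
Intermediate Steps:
r = 1/19 ≈ 0.052632
K = 30/19 (K = ((1/19)*(-3))*(-10) = -3/19*(-10) = 30/19 ≈ 1.5789)
Y = 708 (Y = -766 + 1474 = 708)
√(K + Y) = √(30/19 + 708) = √(13482/19) = 3*√28462/19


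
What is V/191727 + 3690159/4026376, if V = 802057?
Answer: 3936886170025/771964991352 ≈ 5.0998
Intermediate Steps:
V/191727 + 3690159/4026376 = 802057/191727 + 3690159/4026376 = 3936886170025/771964991352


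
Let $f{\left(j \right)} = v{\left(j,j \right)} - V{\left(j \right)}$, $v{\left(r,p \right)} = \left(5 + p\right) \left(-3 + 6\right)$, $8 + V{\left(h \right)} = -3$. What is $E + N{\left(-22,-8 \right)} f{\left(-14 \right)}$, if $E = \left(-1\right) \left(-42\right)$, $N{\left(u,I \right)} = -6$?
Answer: $138$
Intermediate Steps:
$V{\left(h \right)} = -11$ ($V{\left(h \right)} = -8 - 3 = -11$)
$v{\left(r,p \right)} = 15 + 3 p$ ($v{\left(r,p \right)} = \left(5 + p\right) 3 = 15 + 3 p$)
$E = 42$
$f{\left(j \right)} = 26 + 3 j$ ($f{\left(j \right)} = \left(15 + 3 j\right) - -11 = \left(15 + 3 j\right) + 11 = 26 + 3 j$)
$E + N{\left(-22,-8 \right)} f{\left(-14 \right)} = 42 - 6 \left(26 + 3 \left(-14\right)\right) = 42 - 6 \left(26 - 42\right) = 42 - -96 = 42 + 96 = 138$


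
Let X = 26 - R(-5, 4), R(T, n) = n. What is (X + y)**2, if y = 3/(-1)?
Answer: 361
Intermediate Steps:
y = -3 (y = 3*(-1) = -3)
X = 22 (X = 26 - 1*4 = 26 - 4 = 22)
(X + y)**2 = (22 - 3)**2 = 19**2 = 361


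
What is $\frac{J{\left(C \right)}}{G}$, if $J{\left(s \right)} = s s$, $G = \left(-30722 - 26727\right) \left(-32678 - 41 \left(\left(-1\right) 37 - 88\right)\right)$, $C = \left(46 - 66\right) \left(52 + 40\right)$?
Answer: $\frac{3385600}{1582892297} \approx 0.0021389$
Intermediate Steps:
$C = -1840$ ($C = \left(-20\right) 92 = -1840$)
$G = 1582892297$ ($G = - 57449 \left(-32678 - 41 \left(-37 - 88\right)\right) = - 57449 \left(-32678 - -5125\right) = - 57449 \left(-32678 + 5125\right) = \left(-57449\right) \left(-27553\right) = 1582892297$)
$J{\left(s \right)} = s^{2}$
$\frac{J{\left(C \right)}}{G} = \frac{\left(-1840\right)^{2}}{1582892297} = 3385600 \cdot \frac{1}{1582892297} = \frac{3385600}{1582892297}$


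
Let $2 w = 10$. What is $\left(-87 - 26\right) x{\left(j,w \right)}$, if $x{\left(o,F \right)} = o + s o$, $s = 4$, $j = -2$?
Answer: $1130$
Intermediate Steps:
$w = 5$ ($w = \frac{1}{2} \cdot 10 = 5$)
$x{\left(o,F \right)} = 5 o$ ($x{\left(o,F \right)} = o + 4 o = 5 o$)
$\left(-87 - 26\right) x{\left(j,w \right)} = \left(-87 - 26\right) 5 \left(-2\right) = \left(-113\right) \left(-10\right) = 1130$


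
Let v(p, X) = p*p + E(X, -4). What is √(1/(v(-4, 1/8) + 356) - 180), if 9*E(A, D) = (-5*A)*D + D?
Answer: I*√895911594/2231 ≈ 13.416*I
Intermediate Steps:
E(A, D) = D/9 - 5*A*D/9 (E(A, D) = ((-5*A)*D + D)/9 = (-5*A*D + D)/9 = (D - 5*A*D)/9 = D/9 - 5*A*D/9)
v(p, X) = -4/9 + p² + 20*X/9 (v(p, X) = p*p + (⅑)*(-4)*(1 - 5*X) = p² + (-4/9 + 20*X/9) = -4/9 + p² + 20*X/9)
√(1/(v(-4, 1/8) + 356) - 180) = √(1/((-4/9 + (-4)² + (20/9)/8) + 356) - 180) = √(1/((-4/9 + 16 + (20/9)*(⅛)) + 356) - 180) = √(1/((-4/9 + 16 + 5/18) + 356) - 180) = √(1/(95/6 + 356) - 180) = √(1/(2231/6) - 180) = √(6/2231 - 180) = √(-401574/2231) = I*√895911594/2231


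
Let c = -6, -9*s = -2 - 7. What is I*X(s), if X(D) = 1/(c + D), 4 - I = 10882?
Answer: 10878/5 ≈ 2175.6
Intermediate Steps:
s = 1 (s = -(-2 - 7)/9 = -⅑*(-9) = 1)
I = -10878 (I = 4 - 1*10882 = 4 - 10882 = -10878)
X(D) = 1/(-6 + D)
I*X(s) = -10878/(-6 + 1) = -10878/(-5) = -10878*(-⅕) = 10878/5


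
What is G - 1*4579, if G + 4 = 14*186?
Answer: -1979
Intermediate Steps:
G = 2600 (G = -4 + 14*186 = -4 + 2604 = 2600)
G - 1*4579 = 2600 - 1*4579 = 2600 - 4579 = -1979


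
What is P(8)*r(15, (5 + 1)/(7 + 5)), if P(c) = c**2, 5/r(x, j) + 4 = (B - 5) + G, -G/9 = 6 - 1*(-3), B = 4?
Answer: -160/43 ≈ -3.7209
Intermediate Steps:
G = -81 (G = -9*(6 - 1*(-3)) = -9*(6 + 3) = -9*9 = -81)
r(x, j) = -5/86 (r(x, j) = 5/(-4 + ((4 - 5) - 81)) = 5/(-4 + (-1 - 81)) = 5/(-4 - 82) = 5/(-86) = 5*(-1/86) = -5/86)
P(8)*r(15, (5 + 1)/(7 + 5)) = 8**2*(-5/86) = 64*(-5/86) = -160/43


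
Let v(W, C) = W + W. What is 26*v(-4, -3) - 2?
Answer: -210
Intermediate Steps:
v(W, C) = 2*W
26*v(-4, -3) - 2 = 26*(2*(-4)) - 2 = 26*(-8) - 2 = -208 - 2 = -210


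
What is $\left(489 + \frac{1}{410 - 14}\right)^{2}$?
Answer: $\frac{37498386025}{156816} \approx 2.3912 \cdot 10^{5}$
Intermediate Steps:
$\left(489 + \frac{1}{410 - 14}\right)^{2} = \left(489 + \frac{1}{396}\right)^{2} = \left(\frac{193645}{396}\right)^{2} = \frac{37498386025}{156816}$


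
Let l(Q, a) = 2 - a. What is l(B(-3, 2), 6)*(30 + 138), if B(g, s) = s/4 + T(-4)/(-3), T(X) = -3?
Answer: -672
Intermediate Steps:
B(g, s) = 1 + s/4 (B(g, s) = s/4 - 3/(-3) = s*(¼) - 3*(-⅓) = s/4 + 1 = 1 + s/4)
l(B(-3, 2), 6)*(30 + 138) = (2 - 1*6)*(30 + 138) = (2 - 6)*168 = -4*168 = -672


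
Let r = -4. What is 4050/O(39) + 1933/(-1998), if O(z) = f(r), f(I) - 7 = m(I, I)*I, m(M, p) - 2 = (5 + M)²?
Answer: -1620313/1998 ≈ -810.97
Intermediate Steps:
m(M, p) = 2 + (5 + M)²
f(I) = 7 + I*(2 + (5 + I)²) (f(I) = 7 + (2 + (5 + I)²)*I = 7 + I*(2 + (5 + I)²))
O(z) = -5 (O(z) = 7 - 4*(2 + (5 - 4)²) = 7 - 4*(2 + 1²) = 7 - 4*(2 + 1) = 7 - 4*3 = 7 - 12 = -5)
4050/O(39) + 1933/(-1998) = 4050/(-5) + 1933/(-1998) = 4050*(-⅕) + 1933*(-1/1998) = -810 - 1933/1998 = -1620313/1998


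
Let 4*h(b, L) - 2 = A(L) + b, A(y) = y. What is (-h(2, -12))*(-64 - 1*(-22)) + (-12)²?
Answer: 60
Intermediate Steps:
h(b, L) = ½ + L/4 + b/4 (h(b, L) = ½ + (L + b)/4 = ½ + (L/4 + b/4) = ½ + L/4 + b/4)
(-h(2, -12))*(-64 - 1*(-22)) + (-12)² = (-(½ + (¼)*(-12) + (¼)*2))*(-64 - 1*(-22)) + (-12)² = (-(½ - 3 + ½))*(-64 + 22) + 144 = -1*(-2)*(-42) + 144 = 2*(-42) + 144 = -84 + 144 = 60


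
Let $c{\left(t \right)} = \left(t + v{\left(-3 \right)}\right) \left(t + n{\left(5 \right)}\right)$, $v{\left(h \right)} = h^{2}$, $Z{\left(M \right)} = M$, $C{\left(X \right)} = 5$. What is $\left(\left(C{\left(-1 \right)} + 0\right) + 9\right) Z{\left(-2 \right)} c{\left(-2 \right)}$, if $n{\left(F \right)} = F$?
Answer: $-588$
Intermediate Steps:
$c{\left(t \right)} = \left(5 + t\right) \left(9 + t\right)$ ($c{\left(t \right)} = \left(t + \left(-3\right)^{2}\right) \left(t + 5\right) = \left(t + 9\right) \left(5 + t\right) = \left(9 + t\right) \left(5 + t\right) = \left(5 + t\right) \left(9 + t\right)$)
$\left(\left(C{\left(-1 \right)} + 0\right) + 9\right) Z{\left(-2 \right)} c{\left(-2 \right)} = \left(\left(5 + 0\right) + 9\right) \left(-2\right) \left(45 + \left(-2\right)^{2} + 14 \left(-2\right)\right) = \left(5 + 9\right) \left(-2\right) \left(45 + 4 - 28\right) = 14 \left(-2\right) 21 = \left(-28\right) 21 = -588$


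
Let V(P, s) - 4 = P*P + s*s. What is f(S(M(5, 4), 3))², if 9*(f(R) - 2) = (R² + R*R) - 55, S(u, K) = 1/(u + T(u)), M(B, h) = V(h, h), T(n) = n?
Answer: 9197385409/544195584 ≈ 16.901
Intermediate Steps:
V(P, s) = 4 + P² + s² (V(P, s) = 4 + (P*P + s*s) = 4 + (P² + s²) = 4 + P² + s²)
M(B, h) = 4 + 2*h² (M(B, h) = 4 + h² + h² = 4 + 2*h²)
S(u, K) = 1/(2*u) (S(u, K) = 1/(u + u) = 1/(2*u))
f(R) = -37/9 + 2*R²/9 (f(R) = 2 + ((R² + R*R) - 55)/9 = 2 + ((R² + R²) - 55)/9 = 2 + (2*R² - 55)/9 = 2 + (-55 + 2*R²)/9 = 2 + (-55/9 + 2*R²/9) = -37/9 + 2*R²/9)
f(S(M(5, 4), 3))² = (-37/9 + 2*(1/(2*(4 + 2*4²)))²/9)² = (-37/9 + 2*(1/(2*(4 + 2*16)))²/9)² = (-37/9 + 2*(1/(2*(4 + 32)))²/9)² = (-37/9 + 2*((½)/36)²/9)² = (-37/9 + 2*((½)*(1/36))²/9)² = (-37/9 + 2*(1/72)²/9)² = (-37/9 + (2/9)*(1/5184))² = (-37/9 + 1/23328)² = (-95903/23328)² = 9197385409/544195584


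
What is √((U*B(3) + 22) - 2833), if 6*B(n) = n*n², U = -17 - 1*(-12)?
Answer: I*√11334/2 ≈ 53.231*I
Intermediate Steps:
U = -5 (U = -17 + 12 = -5)
B(n) = n³/6 (B(n) = (n*n²)/6 = n³/6)
√((U*B(3) + 22) - 2833) = √((-5*3³/6 + 22) - 2833) = √((-5*27/6 + 22) - 2833) = √((-5*9/2 + 22) - 2833) = √((-45/2 + 22) - 2833) = √(-½ - 2833) = √(-5667/2) = I*√11334/2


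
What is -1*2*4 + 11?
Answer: 3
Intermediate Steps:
-1*2*4 + 11 = -2*4 + 11 = -8 + 11 = 3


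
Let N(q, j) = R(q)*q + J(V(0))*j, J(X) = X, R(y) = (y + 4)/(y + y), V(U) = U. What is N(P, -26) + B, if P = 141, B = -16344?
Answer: -32543/2 ≈ -16272.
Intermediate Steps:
R(y) = (4 + y)/(2*y) (R(y) = (4 + y)/((2*y)) = (4 + y)*(1/(2*y)) = (4 + y)/(2*y))
N(q, j) = 2 + q/2 (N(q, j) = ((4 + q)/(2*q))*q + 0*j = (2 + q/2) + 0 = 2 + q/2)
N(P, -26) + B = (2 + (½)*141) - 16344 = (2 + 141/2) - 16344 = 145/2 - 16344 = -32543/2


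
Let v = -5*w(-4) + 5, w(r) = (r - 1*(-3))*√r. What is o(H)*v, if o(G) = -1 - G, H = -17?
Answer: 80 + 160*I ≈ 80.0 + 160.0*I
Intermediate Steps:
w(r) = √r*(3 + r) (w(r) = (r + 3)*√r = (3 + r)*√r = √r*(3 + r))
v = 5 + 10*I (v = -5*√(-4)*(3 - 4) + 5 = -5*2*I*(-1) + 5 = -(-10)*I + 5 = 10*I + 5 = 5 + 10*I ≈ 5.0 + 10.0*I)
o(H)*v = (-1 - 1*(-17))*(5 + 10*I) = (-1 + 17)*(5 + 10*I) = 16*(5 + 10*I) = 80 + 160*I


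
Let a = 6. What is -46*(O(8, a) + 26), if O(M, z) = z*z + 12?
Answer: -3404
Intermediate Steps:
O(M, z) = 12 + z² (O(M, z) = z² + 12 = 12 + z²)
-46*(O(8, a) + 26) = -46*((12 + 6²) + 26) = -46*((12 + 36) + 26) = -46*(48 + 26) = -46*74 = -3404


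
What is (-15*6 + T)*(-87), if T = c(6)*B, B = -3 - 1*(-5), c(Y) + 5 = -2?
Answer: 9048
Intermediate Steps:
c(Y) = -7 (c(Y) = -5 - 2 = -7)
B = 2 (B = -3 + 5 = 2)
T = -14 (T = -7*2 = -14)
(-15*6 + T)*(-87) = (-15*6 - 14)*(-87) = (-90 - 14)*(-87) = -104*(-87) = 9048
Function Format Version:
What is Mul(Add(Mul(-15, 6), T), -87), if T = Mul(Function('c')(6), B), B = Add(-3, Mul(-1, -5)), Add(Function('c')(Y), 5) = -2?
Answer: 9048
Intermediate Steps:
Function('c')(Y) = -7 (Function('c')(Y) = Add(-5, -2) = -7)
B = 2 (B = Add(-3, 5) = 2)
T = -14 (T = Mul(-7, 2) = -14)
Mul(Add(Mul(-15, 6), T), -87) = Mul(Add(Mul(-15, 6), -14), -87) = Mul(Add(-90, -14), -87) = Mul(-104, -87) = 9048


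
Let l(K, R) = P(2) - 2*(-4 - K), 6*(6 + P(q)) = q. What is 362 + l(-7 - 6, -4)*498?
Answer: -11424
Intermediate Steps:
P(q) = -6 + q/6
l(K, R) = 7/3 + 2*K (l(K, R) = (-6 + (1/6)*2) - 2*(-4 - K) = (-6 + 1/3) + (8 + 2*K) = -17/3 + (8 + 2*K) = 7/3 + 2*K)
362 + l(-7 - 6, -4)*498 = 362 + (7/3 + 2*(-7 - 6))*498 = 362 + (7/3 + 2*(-13))*498 = 362 + (7/3 - 26)*498 = 362 - 71/3*498 = 362 - 11786 = -11424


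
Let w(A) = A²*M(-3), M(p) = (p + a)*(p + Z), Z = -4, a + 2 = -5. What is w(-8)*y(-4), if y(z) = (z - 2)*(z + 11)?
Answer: -188160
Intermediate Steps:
a = -7 (a = -2 - 5 = -7)
M(p) = (-7 + p)*(-4 + p) (M(p) = (p - 7)*(p - 4) = (-7 + p)*(-4 + p))
w(A) = 70*A² (w(A) = A²*(28 + (-3)² - 11*(-3)) = A²*(28 + 9 + 33) = A²*70 = 70*A²)
y(z) = (-2 + z)*(11 + z)
w(-8)*y(-4) = (70*(-8)²)*(-22 + (-4)² + 9*(-4)) = (70*64)*(-22 + 16 - 36) = 4480*(-42) = -188160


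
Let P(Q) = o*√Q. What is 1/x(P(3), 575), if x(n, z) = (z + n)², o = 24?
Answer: 332353/108173236609 - 27600*√3/108173236609 ≈ 2.6305e-6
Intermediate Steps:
P(Q) = 24*√Q
x(n, z) = (n + z)²
1/x(P(3), 575) = 1/((24*√3 + 575)²) = 1/((575 + 24*√3)²) = (575 + 24*√3)⁻²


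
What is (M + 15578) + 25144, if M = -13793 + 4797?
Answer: 31726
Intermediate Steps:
M = -8996
(M + 15578) + 25144 = (-8996 + 15578) + 25144 = 6582 + 25144 = 31726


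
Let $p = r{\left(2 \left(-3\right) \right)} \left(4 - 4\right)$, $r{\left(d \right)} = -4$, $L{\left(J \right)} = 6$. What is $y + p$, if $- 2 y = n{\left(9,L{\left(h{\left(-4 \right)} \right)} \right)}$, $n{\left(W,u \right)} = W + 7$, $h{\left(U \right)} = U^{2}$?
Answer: $-8$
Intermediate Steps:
$n{\left(W,u \right)} = 7 + W$
$y = -8$ ($y = - \frac{7 + 9}{2} = \left(- \frac{1}{2}\right) 16 = -8$)
$p = 0$ ($p = - 4 \left(4 - 4\right) = \left(-4\right) 0 = 0$)
$y + p = -8 + 0 = -8$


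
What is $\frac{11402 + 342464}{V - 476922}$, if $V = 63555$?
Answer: $- \frac{353866}{413367} \approx -0.85606$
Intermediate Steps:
$\frac{11402 + 342464}{V - 476922} = \frac{11402 + 342464}{63555 - 476922} = \frac{353866}{-413367} = 353866 \left(- \frac{1}{413367}\right) = - \frac{353866}{413367}$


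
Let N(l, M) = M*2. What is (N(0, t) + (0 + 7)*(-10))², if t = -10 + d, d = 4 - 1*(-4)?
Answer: 5476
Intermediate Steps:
d = 8 (d = 4 + 4 = 8)
t = -2 (t = -10 + 8 = -2)
N(l, M) = 2*M
(N(0, t) + (0 + 7)*(-10))² = (2*(-2) + (0 + 7)*(-10))² = (-4 + 7*(-10))² = (-4 - 70)² = (-74)² = 5476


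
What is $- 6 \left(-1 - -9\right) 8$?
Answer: $-384$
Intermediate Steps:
$- 6 \left(-1 - -9\right) 8 = - 6 \left(-1 + 9\right) 8 = \left(-6\right) 8 \cdot 8 = \left(-48\right) 8 = -384$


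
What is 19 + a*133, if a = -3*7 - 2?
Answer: -3040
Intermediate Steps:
a = -23 (a = -21 - 2 = -23)
19 + a*133 = 19 - 23*133 = 19 - 3059 = -3040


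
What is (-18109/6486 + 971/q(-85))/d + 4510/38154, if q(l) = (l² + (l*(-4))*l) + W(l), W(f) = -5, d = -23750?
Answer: 1256416865312167/10618389831300000 ≈ 0.11832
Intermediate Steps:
q(l) = -5 - 3*l² (q(l) = (l² + (l*(-4))*l) - 5 = (l² + (-4*l)*l) - 5 = (l² - 4*l²) - 5 = -3*l² - 5 = -5 - 3*l²)
(-18109/6486 + 971/q(-85))/d + 4510/38154 = (-18109/6486 + 971/(-5 - 3*(-85)²))/(-23750) + 4510/38154 = (-18109*1/6486 + 971/(-5 - 3*7225))*(-1/23750) + 4510*(1/38154) = (-18109/6486 + 971/(-5 - 21675))*(-1/23750) + 2255/19077 = (-18109/6486 + 971/(-21680))*(-1/23750) + 2255/19077 = (-18109/6486 + 971*(-1/21680))*(-1/23750) + 2255/19077 = (-18109/6486 - 971/21680)*(-1/23750) + 2255/19077 = -199450513/70308240*(-1/23750) + 2255/19077 = 199450513/1669820700000 + 2255/19077 = 1256416865312167/10618389831300000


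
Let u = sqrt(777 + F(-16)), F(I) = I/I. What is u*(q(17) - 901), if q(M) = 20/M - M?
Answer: -15586*sqrt(778)/17 ≈ -25573.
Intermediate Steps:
F(I) = 1
q(M) = -M + 20/M
u = sqrt(778) (u = sqrt(777 + 1) = sqrt(778) ≈ 27.893)
u*(q(17) - 901) = sqrt(778)*((-1*17 + 20/17) - 901) = sqrt(778)*((-17 + 20*(1/17)) - 901) = sqrt(778)*((-17 + 20/17) - 901) = sqrt(778)*(-269/17 - 901) = sqrt(778)*(-15586/17) = -15586*sqrt(778)/17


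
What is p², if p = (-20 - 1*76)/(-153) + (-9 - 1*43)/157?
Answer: 5626384/64112049 ≈ 0.087759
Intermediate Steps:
p = 2372/8007 (p = (-20 - 76)*(-1/153) + (-9 - 43)*(1/157) = -96*(-1/153) - 52*1/157 = 32/51 - 52/157 = 2372/8007 ≈ 0.29624)
p² = (2372/8007)² = 5626384/64112049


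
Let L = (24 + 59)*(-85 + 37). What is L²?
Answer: 15872256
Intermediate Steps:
L = -3984 (L = 83*(-48) = -3984)
L² = (-3984)² = 15872256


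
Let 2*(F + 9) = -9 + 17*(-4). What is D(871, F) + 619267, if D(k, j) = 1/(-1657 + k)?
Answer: 486743861/786 ≈ 6.1927e+5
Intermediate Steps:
F = -95/2 (F = -9 + (-9 + 17*(-4))/2 = -9 + (-9 - 68)/2 = -9 + (½)*(-77) = -9 - 77/2 = -95/2 ≈ -47.500)
D(871, F) + 619267 = 1/(-1657 + 871) + 619267 = 1/(-786) + 619267 = -1/786 + 619267 = 486743861/786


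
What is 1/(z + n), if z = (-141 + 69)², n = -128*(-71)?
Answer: 1/14272 ≈ 7.0067e-5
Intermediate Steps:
n = 9088
z = 5184 (z = (-72)² = 5184)
1/(z + n) = 1/(5184 + 9088) = 1/14272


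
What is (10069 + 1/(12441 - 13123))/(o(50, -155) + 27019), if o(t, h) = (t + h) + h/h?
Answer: 6867057/18356030 ≈ 0.37410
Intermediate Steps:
o(t, h) = 1 + h + t (o(t, h) = (h + t) + 1 = 1 + h + t)
(10069 + 1/(12441 - 13123))/(o(50, -155) + 27019) = (10069 + 1/(12441 - 13123))/((1 - 155 + 50) + 27019) = (10069 + 1/(-682))/(-104 + 27019) = (10069 - 1/682)/26915 = (6867057/682)*(1/26915) = 6867057/18356030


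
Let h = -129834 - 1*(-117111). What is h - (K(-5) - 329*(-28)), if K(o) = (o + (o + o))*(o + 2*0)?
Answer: -22010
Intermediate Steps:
K(o) = 3*o**2 (K(o) = (o + 2*o)*(o + 0) = (3*o)*o = 3*o**2)
h = -12723 (h = -129834 + 117111 = -12723)
h - (K(-5) - 329*(-28)) = -12723 - (3*(-5)**2 - 329*(-28)) = -12723 - (3*25 + 9212) = -12723 - (75 + 9212) = -12723 - 1*9287 = -12723 - 9287 = -22010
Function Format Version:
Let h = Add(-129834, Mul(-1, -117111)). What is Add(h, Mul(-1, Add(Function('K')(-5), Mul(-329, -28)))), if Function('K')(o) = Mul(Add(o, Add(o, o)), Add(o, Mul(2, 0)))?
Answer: -22010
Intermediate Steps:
Function('K')(o) = Mul(3, Pow(o, 2)) (Function('K')(o) = Mul(Add(o, Mul(2, o)), Add(o, 0)) = Mul(Mul(3, o), o) = Mul(3, Pow(o, 2)))
h = -12723 (h = Add(-129834, 117111) = -12723)
Add(h, Mul(-1, Add(Function('K')(-5), Mul(-329, -28)))) = Add(-12723, Mul(-1, Add(Mul(3, Pow(-5, 2)), Mul(-329, -28)))) = Add(-12723, Mul(-1, Add(Mul(3, 25), 9212))) = Add(-12723, Mul(-1, Add(75, 9212))) = Add(-12723, Mul(-1, 9287)) = Add(-12723, -9287) = -22010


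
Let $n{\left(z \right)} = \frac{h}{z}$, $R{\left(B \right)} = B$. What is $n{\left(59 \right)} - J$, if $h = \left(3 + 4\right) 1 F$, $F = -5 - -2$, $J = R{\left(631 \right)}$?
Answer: $- \frac{37250}{59} \approx -631.36$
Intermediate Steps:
$J = 631$
$F = -3$ ($F = -5 + 2 = -3$)
$h = -21$ ($h = \left(3 + 4\right) 1 \left(-3\right) = 7 \left(-3\right) = -21$)
$n{\left(z \right)} = - \frac{21}{z}$
$n{\left(59 \right)} - J = - \frac{21}{59} - 631 = - \frac{37250}{59}$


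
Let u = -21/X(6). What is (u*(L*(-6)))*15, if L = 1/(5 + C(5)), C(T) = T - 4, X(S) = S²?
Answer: 35/4 ≈ 8.7500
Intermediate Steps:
C(T) = -4 + T
u = -7/12 (u = -21/(6²) = -21/36 = -21*1/36 = -7/12 ≈ -0.58333)
L = ⅙ (L = 1/(5 + (-4 + 5)) = 1/(5 + 1) = 1/6 = ⅙ ≈ 0.16667)
(u*(L*(-6)))*15 = -7*(-6)/72*15 = -7/12*(-1)*15 = (7/12)*15 = 35/4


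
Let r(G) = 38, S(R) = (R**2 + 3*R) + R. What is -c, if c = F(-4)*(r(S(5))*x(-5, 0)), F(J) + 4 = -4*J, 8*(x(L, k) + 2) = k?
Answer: 912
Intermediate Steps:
S(R) = R**2 + 4*R
x(L, k) = -2 + k/8
F(J) = -4 - 4*J
c = -912 (c = (-4 - 4*(-4))*(38*(-2 + (1/8)*0)) = (-4 + 16)*(38*(-2 + 0)) = 12*(38*(-2)) = 12*(-76) = -912)
-c = -1*(-912) = 912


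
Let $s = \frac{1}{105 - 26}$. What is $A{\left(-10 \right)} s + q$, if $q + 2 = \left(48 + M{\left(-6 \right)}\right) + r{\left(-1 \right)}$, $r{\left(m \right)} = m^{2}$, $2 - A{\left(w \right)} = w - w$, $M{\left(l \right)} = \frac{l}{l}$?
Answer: $\frac{3794}{79} \approx 48.025$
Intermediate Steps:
$M{\left(l \right)} = 1$
$A{\left(w \right)} = 2$ ($A{\left(w \right)} = 2 - \left(w - w\right) = 2 - 0 = 2 + 0 = 2$)
$q = 48$ ($q = -2 + \left(\left(48 + 1\right) + \left(-1\right)^{2}\right) = -2 + \left(49 + 1\right) = -2 + 50 = 48$)
$s = \frac{1}{79} \approx 0.012658$
$A{\left(-10 \right)} s + q = 2 \cdot \frac{1}{79} + 48 = \frac{2}{79} + 48 = \frac{3794}{79}$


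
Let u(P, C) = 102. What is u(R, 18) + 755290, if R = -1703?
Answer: 755392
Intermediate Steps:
u(R, 18) + 755290 = 102 + 755290 = 755392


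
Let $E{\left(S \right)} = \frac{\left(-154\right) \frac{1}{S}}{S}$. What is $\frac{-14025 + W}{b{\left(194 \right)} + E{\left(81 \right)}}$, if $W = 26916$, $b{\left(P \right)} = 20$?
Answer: $\frac{84577851}{131066} \approx 645.31$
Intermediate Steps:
$E{\left(S \right)} = - \frac{154}{S^{2}}$
$\frac{-14025 + W}{b{\left(194 \right)} + E{\left(81 \right)}} = \frac{-14025 + 26916}{20 - \frac{154}{6561}} = \frac{12891}{20 - \frac{154}{6561}} = \frac{12891}{\frac{131066}{6561}} = 12891 \cdot \frac{6561}{131066} = \frac{84577851}{131066}$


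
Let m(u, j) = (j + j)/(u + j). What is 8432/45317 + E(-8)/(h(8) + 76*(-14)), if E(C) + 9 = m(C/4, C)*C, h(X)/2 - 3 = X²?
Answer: 44148353/210724050 ≈ 0.20951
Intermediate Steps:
m(u, j) = 2*j/(j + u) (m(u, j) = (2*j)/(j + u) = 2*j/(j + u))
h(X) = 6 + 2*X²
E(C) = -9 + 8*C/5 (E(C) = -9 + (2*C/(C + C/4))*C = -9 + (2*C/((5*C/4)))*C = -9 + (2*C*(4/(5*C)))*C = -9 + 8*C/5)
8432/45317 + E(-8)/(h(8) + 76*(-14)) = 8432/45317 + (-9 + (8/5)*(-8))/((6 + 2*8²) + 76*(-14)) = 8432*(1/45317) + (-9 - 64/5)/((6 + 2*64) - 1064) = 8432/45317 - 109/(5*((6 + 128) - 1064)) = 8432/45317 - 109/(5*(134 - 1064)) = 8432/45317 - 109/5/(-930) = 8432/45317 - 109/5*(-1/930) = 8432/45317 + 109/4650 = 44148353/210724050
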